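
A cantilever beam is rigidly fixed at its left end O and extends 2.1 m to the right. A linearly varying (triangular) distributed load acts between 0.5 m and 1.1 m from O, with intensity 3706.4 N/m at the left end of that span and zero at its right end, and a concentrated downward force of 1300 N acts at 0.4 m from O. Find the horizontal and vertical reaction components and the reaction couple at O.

Resultant of the triangular load: ½ × 3706.4 × 0.6 = 1111.92 N, acting at 0.7 m from O (one-third of the span from the peak).
ΣF_x = 0: O_x = 0.
ΣF_y = 0: O_y − ½·3706.4·0.6 − 1300 = 0 → O_y = 2412 N.
ΣM about O: M_O − (½·3706.4·0.6)·0.7 − 1300·0.4 = 0 → M_O = 1298 N·m.

O_x = 0, O_y = 2412 N, M_O = 1298 N·m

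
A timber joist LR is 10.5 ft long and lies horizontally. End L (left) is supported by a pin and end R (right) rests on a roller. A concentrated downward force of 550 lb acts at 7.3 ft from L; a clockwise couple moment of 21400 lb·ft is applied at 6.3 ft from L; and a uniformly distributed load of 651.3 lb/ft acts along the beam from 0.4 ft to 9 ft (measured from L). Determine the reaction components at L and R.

L_x = 0, L_y = 1224 lb, R_y = 4928 lb

Resultant of the distributed load: 651.3 × 8.6 = 5601.18 lb at 4.7 ft from L.
Taking moments about L: R_y·10.5 − 550·7.3 − 21400 − (651.3·8.6)·4.7 = 0 → R_y = 51740.546/10.5 = 4927.67 ≈ 4928 lb.
ΣF_y = 0: L_y + 4927.67 − 550 − 651.3·8.6 = 0 → L_y = 1224 lb.
ΣF_x = 0: no horizontal applied forces, so L_x = 0.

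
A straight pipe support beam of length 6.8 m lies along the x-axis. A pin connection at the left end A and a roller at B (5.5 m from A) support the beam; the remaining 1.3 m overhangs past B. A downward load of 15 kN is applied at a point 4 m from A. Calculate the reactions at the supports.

A_x = 0, A_y = 4.091 kN, B_y = 10.91 kN

ΣM about A: B_y·5.5 − 15·4 = 0 → B_y = 60/5.5 = 10.9091 ≈ 10.91 kN.
ΣF_y = 0: A_y + 10.9091 − 15 = 0 → A_y = 4.091 kN.
ΣF_x = 0: no horizontal applied forces, so A_x = 0.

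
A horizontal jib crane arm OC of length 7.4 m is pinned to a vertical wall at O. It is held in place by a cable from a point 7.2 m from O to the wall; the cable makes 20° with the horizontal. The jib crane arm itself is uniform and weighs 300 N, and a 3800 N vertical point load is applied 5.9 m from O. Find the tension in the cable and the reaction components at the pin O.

T = 9555 N, O_x = 8979 N, O_y = 831.9 N

ΣM about O: T·sin20°·7.2 − 300·3.7 − 3800·5.9 = 0 → T = 23530/(7.2·0.34202) = 9555.16 ≈ 9555 N.
ΣF_x = 0: O_x − T·cos20° = 0 → O_x = 9555.16 × 0.939693 = 8979 N.
ΣF_y = 0: O_y + T·sin20° − 300 − 3800 = 0 → O_y = 4100 − 9555.16 × 0.34202 = 831.9 N.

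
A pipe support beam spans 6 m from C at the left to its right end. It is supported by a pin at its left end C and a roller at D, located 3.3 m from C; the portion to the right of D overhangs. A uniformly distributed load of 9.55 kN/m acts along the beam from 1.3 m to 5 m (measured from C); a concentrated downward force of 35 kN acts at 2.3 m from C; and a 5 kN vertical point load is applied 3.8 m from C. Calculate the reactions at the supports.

Resultant of the distributed load: 9.55 × 3.7 = 35.335 kN at 3.15 m from C.
ΣM about C: D_y·3.3 − (9.55·3.7)·3.15 − 35·2.3 − 5·3.8 = 0 → D_y = 210.80525/3.3 = 63.8804 ≈ 63.88 kN.
ΣF_y = 0: C_y + 63.8804 − 9.55·3.7 − 35 − 5 = 0 → C_y = 11.45 kN.
ΣF_x = 0: no horizontal applied forces, so C_x = 0.

C_x = 0, C_y = 11.45 kN, D_y = 63.88 kN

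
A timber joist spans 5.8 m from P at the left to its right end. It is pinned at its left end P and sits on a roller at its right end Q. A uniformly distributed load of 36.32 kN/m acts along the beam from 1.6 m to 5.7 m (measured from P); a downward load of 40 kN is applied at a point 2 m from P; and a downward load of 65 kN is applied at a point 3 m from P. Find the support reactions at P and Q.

Resultant of the distributed load: 36.32 × 4.1 = 148.912 kN at 3.65 m from P.
Moments about P: Q_y·5.8 − (36.32·4.1)·3.65 − 40·2 − 65·3 = 0 → Q_y = 818.5288/5.8 = 141.126 ≈ 141.1 kN.
ΣF_y = 0: P_y + 141.126 − 36.32·4.1 − 40 − 65 = 0 → P_y = 112.8 kN.
ΣF_x = 0: no horizontal applied forces, so P_x = 0.

P_x = 0, P_y = 112.8 kN, Q_y = 141.1 kN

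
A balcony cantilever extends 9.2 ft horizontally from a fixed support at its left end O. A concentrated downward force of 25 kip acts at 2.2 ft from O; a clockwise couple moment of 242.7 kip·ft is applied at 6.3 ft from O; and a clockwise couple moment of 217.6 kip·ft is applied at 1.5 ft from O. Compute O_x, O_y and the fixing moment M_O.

O_x = 0, O_y = 25.00 kip, M_O = 515.3 kip·ft

ΣF_x = 0: O_x = 0.
ΣF_y = 0: O_y − 25 = 0 → O_y = 25.00 kip.
ΣM about O: M_O − 25·2.2 − 242.7 − 217.6 = 0 → M_O = 515.3 kip·ft.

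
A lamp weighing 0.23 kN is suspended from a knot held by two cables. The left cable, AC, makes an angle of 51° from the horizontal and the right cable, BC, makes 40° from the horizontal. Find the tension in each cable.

T_AC = 0.1762 kN, T_BC = 0.1448 kN

ΣF_x = 0: −T_AC·cos51° + T_BC·cos40° = 0 → T_BC = 0.821519·T_AC.
ΣF_y = 0: T_AC·sin51° + T_BC·sin40° = 0.23.
Substitute: T_AC·(0.777146 + 0.821519·0.642788) = 0.23 → T_AC = 0.176217 ≈ 0.1762 kN.
Then T_BC = 0.821519 × 0.176217 = 0.1448 kN.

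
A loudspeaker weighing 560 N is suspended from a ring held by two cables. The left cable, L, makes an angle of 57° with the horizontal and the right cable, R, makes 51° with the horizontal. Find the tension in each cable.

ΣF_x = 0: −T_L·cos57° + T_R·cos51° = 0 → T_R = 0.86544·T_L.
ΣF_y = 0: T_L·sin57° + T_R·sin51° = 560.
Substitute: T_L·(0.838671 + 0.86544·0.777146) = 560 → T_L = 370.556 ≈ 370.6 N.
Then T_R = 0.86544 × 370.556 = 320.7 N.

T_L = 370.6 N, T_R = 320.7 N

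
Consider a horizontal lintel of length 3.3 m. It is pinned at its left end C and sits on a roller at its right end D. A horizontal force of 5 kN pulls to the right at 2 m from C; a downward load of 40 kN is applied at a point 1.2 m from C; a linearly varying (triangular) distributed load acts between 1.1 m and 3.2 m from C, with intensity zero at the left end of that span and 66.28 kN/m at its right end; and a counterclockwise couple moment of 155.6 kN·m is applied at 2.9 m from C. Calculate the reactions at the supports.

Resultant of the triangular load: ½ × 66.28 × 2.1 = 69.594 kN, acting at 2.5 m from C (one-third of the span from the peak).
Taking moments about C: D_y·3.3 − 40·1.2 − (½·66.28·2.1)·2.5 + 155.6 = 0 → D_y = 66.385/3.3 = 20.1167 ≈ 20.12 kN.
ΣF_y = 0: C_y + 20.1167 − 40 − ½·66.28·2.1 = 0 → C_y = 89.48 kN.
ΣF_x = 0: C_x + 5 = 0 → C_x = -5.000 kN.

C_x = -5.000 kN, C_y = 89.48 kN, D_y = 20.12 kN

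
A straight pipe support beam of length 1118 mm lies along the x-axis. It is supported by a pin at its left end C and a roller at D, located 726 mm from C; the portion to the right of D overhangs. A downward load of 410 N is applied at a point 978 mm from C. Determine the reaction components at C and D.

Moments about C: D_y·726 − 410·978 = 0 → D_y = 400980/726 = 552.314 ≈ 552.3 N.
ΣF_y = 0: C_y + 552.314 − 410 = 0 → C_y = -142.3 N.
ΣF_x = 0: no horizontal applied forces, so C_x = 0.

C_x = 0, C_y = -142.3 N, D_y = 552.3 N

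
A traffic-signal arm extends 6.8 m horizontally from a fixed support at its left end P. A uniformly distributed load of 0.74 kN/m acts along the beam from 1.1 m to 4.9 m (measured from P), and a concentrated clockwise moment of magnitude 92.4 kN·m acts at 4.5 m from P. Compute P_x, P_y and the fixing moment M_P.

P_x = 0, P_y = 2.812 kN, M_P = 100.8 kN·m

Resultant of the distributed load: 0.74 × 3.8 = 2.812 kN at 3 m from P.
ΣF_x = 0: P_x = 0.
ΣF_y = 0: P_y − 0.74·3.8 = 0 → P_y = 2.812 kN.
ΣM about P: M_P − (0.74·3.8)·3 − 92.4 = 0 → M_P = 100.8 kN·m.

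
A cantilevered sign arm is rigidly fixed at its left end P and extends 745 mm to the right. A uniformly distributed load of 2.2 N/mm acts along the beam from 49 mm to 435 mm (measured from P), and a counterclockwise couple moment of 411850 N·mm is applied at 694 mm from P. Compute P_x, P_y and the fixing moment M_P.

Resultant of the distributed load: 2.2 × 386 = 849.2 N at 242 mm from P.
ΣF_x = 0: P_x = 0.
ΣF_y = 0: P_y − 2.2·386 = 0 → P_y = 849.2 N.
ΣM about P: M_P − (2.2·386)·242 + 411850 = 0 → M_P = -206300 N·mm.

P_x = 0, P_y = 849.2 N, M_P = -206300 N·mm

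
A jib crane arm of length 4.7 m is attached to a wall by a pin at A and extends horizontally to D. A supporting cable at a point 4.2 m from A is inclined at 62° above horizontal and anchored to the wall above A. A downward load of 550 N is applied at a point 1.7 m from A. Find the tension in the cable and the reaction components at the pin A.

ΣM about A: T·sin62°·4.2 − 550·1.7 = 0 → T = 935/(4.2·0.882948) = 252.132 ≈ 252.1 N.
ΣF_x = 0: A_x − T·cos62° = 0 → A_x = 252.132 × 0.469472 = 118.4 N.
ΣF_y = 0: A_y + T·sin62° − 550 = 0 → A_y = 550 − 252.132 × 0.882948 = 327.4 N.

T = 252.1 N, A_x = 118.4 N, A_y = 327.4 N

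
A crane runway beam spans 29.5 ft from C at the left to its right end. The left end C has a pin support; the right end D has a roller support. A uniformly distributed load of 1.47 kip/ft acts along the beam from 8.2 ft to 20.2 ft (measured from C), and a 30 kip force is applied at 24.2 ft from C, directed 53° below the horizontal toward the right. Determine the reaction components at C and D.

C_x = -18.05 kip, C_y = 13.45 kip, D_y = 28.15 kip

Resultant of the distributed load: 1.47 × 12 = 17.64 kip at 14.2 ft from C.
Taking moments about C: D_y·29.5 − (1.47·12)·14.2 − 30·sin53°·24.2 = 0 → D_y = 830.297/29.5 = 28.1457 ≈ 28.15 kip.
ΣF_y = 0: C_y + 28.1457 − 1.47·12 − 30·sin53° = 0 → C_y = 13.45 kip.
ΣF_x = 0: C_x + 30·cos53° = 0 → C_x = -18.05 kip.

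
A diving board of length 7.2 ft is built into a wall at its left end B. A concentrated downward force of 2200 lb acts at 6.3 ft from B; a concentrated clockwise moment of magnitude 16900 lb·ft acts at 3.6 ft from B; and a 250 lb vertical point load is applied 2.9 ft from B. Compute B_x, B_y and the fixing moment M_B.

ΣF_x = 0: B_x = 0.
ΣF_y = 0: B_y − 2200 − 250 = 0 → B_y = 2450 lb.
ΣM about B: M_B − 2200·6.3 − 16900 − 250·2.9 = 0 → M_B = 31480 lb·ft.

B_x = 0, B_y = 2450 lb, M_B = 31480 lb·ft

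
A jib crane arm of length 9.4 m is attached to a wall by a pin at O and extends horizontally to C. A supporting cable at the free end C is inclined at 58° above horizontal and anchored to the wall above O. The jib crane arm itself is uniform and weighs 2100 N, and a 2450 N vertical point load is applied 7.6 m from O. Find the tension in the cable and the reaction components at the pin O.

ΣM about O: T·sin58°·9.4 − 2100·4.7 − 2450·7.6 = 0 → T = 28490/(9.4·0.848048) = 3573.91 ≈ 3574 N.
ΣF_x = 0: O_x − T·cos58° = 0 → O_x = 3573.91 × 0.529919 = 1894 N.
ΣF_y = 0: O_y + T·sin58° − 2100 − 2450 = 0 → O_y = 4550 − 3573.91 × 0.848048 = 1519 N.

T = 3574 N, O_x = 1894 N, O_y = 1519 N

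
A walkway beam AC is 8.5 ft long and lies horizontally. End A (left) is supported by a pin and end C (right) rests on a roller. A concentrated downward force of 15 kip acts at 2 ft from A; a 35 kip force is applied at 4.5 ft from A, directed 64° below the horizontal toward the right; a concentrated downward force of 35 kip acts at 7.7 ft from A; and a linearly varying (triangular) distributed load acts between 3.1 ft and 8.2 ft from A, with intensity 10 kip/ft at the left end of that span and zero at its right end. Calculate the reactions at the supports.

Resultant of the triangular load: ½ × 10 × 5.1 = 25.5 kip, acting at 4.8 ft from A (one-third of the span from the peak).
ΣM about A: C_y·8.5 − 15·2 − 35·sin64°·4.5 − 35·7.7 − (½·10·5.1)·4.8 = 0 → C_y = 563.46/8.5 = 66.2894 ≈ 66.29 kip.
ΣF_y = 0: A_y + 66.2894 − 15 − 35·sin64° − 35 − ½·10·5.1 = 0 → A_y = 40.67 kip.
ΣF_x = 0: A_x + 35·cos64° = 0 → A_x = -15.34 kip.

A_x = -15.34 kip, A_y = 40.67 kip, C_y = 66.29 kip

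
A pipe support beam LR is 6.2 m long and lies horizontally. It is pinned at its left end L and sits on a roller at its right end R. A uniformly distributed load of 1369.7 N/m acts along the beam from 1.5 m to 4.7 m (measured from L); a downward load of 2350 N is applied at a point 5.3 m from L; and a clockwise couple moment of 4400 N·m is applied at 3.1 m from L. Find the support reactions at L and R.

L_x = 0, L_y = 1823 N, R_y = 4910 N

Resultant of the distributed load: 1369.7 × 3.2 = 4383.04 N at 3.1 m from L.
Taking moments about L: R_y·6.2 − (1369.7·3.2)·3.1 − 2350·5.3 − 4400 = 0 → R_y = 30442.424/6.2 = 4910.07 ≈ 4910 N.
ΣF_y = 0: L_y + 4910.07 − 1369.7·3.2 − 2350 = 0 → L_y = 1823 N.
ΣF_x = 0: no horizontal applied forces, so L_x = 0.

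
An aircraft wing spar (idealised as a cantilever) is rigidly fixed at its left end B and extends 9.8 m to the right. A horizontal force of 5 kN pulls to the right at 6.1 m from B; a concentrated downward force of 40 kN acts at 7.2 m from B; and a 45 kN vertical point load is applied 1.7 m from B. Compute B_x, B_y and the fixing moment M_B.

B_x = -5.000 kN, B_y = 85.00 kN, M_B = 364.5 kN·m

ΣF_x = 0: B_x + 5 = 0 → B_x = -5.000 kN.
ΣF_y = 0: B_y − 40 − 45 = 0 → B_y = 85.00 kN.
ΣM about B: M_B − 40·7.2 − 45·1.7 = 0 → M_B = 364.5 kN·m.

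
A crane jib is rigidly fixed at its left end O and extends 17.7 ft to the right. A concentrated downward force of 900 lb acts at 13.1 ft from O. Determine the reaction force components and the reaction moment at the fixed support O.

ΣF_x = 0: O_x = 0.
ΣF_y = 0: O_y − 900 = 0 → O_y = 900.0 lb.
ΣM about O: M_O − 900·13.1 = 0 → M_O = 11790 lb·ft.

O_x = 0, O_y = 900.0 lb, M_O = 11790 lb·ft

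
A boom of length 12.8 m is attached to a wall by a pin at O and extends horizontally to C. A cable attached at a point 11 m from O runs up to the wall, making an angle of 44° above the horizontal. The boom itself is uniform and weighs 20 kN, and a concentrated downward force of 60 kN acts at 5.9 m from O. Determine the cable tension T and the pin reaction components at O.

T = 63.08 kN, O_x = 45.38 kN, O_y = 36.18 kN

ΣM about O: T·sin44°·11 − 20·6.4 − 60·5.9 = 0 → T = 482/(11·0.694658) = 63.0788 ≈ 63.08 kN.
ΣF_x = 0: O_x − T·cos44° = 0 → O_x = 63.0788 × 0.71934 = 45.38 kN.
ΣF_y = 0: O_y + T·sin44° − 20 − 60 = 0 → O_y = 80 − 63.0788 × 0.694658 = 36.18 kN.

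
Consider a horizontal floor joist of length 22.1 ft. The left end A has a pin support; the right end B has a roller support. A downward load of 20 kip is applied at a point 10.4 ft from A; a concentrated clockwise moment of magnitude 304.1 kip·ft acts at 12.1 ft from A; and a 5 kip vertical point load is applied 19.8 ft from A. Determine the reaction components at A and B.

Taking moments about A: B_y·22.1 − 20·10.4 − 304.1 − 5·19.8 = 0 → B_y = 611.1/22.1 = 27.6516 ≈ 27.65 kip.
ΣF_y = 0: A_y + 27.6516 − 20 − 5 = 0 → A_y = -2.652 kip.
ΣF_x = 0: no horizontal applied forces, so A_x = 0.

A_x = 0, A_y = -2.652 kip, B_y = 27.65 kip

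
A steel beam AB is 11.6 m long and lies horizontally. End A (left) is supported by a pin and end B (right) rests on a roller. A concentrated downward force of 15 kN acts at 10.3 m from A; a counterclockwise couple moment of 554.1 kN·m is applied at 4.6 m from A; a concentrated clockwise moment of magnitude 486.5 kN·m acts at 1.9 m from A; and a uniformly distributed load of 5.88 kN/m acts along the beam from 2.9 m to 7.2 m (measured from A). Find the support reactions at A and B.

A_x = 0, A_y = 21.79 kN, B_y = 18.50 kN

Resultant of the distributed load: 5.88 × 4.3 = 25.284 kN at 5.05 m from A.
Taking moments about A: B_y·11.6 − 15·10.3 + 554.1 − 486.5 − (5.88·4.3)·5.05 = 0 → B_y = 214.5842/11.6 = 18.4986 ≈ 18.50 kN.
ΣF_y = 0: A_y + 18.4986 − 15 − 5.88·4.3 = 0 → A_y = 21.79 kN.
ΣF_x = 0: no horizontal applied forces, so A_x = 0.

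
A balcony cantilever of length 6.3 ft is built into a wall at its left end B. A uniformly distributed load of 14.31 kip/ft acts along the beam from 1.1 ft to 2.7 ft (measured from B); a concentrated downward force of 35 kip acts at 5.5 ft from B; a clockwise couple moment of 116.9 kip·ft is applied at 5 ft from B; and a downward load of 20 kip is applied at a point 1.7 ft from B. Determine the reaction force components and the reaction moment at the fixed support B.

Resultant of the distributed load: 14.31 × 1.6 = 22.896 kip at 1.9 ft from B.
ΣF_x = 0: B_x = 0.
ΣF_y = 0: B_y − 14.31·1.6 − 35 − 20 = 0 → B_y = 77.90 kip.
ΣM about B: M_B − (14.31·1.6)·1.9 − 35·5.5 − 116.9 − 20·1.7 = 0 → M_B = 386.9 kip·ft.

B_x = 0, B_y = 77.90 kip, M_B = 386.9 kip·ft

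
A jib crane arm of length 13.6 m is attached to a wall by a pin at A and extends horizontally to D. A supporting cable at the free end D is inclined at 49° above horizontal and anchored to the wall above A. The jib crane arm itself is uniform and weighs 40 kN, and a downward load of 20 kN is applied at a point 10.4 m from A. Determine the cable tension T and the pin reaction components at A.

T = 46.77 kN, A_x = 30.68 kN, A_y = 24.71 kN

ΣM about A: T·sin49°·13.6 − 40·6.8 − 20·10.4 = 0 → T = 480/(13.6·0.75471) = 46.7651 ≈ 46.77 kN.
ΣF_x = 0: A_x − T·cos49° = 0 → A_x = 46.7651 × 0.656059 = 30.68 kN.
ΣF_y = 0: A_y + T·sin49° − 40 − 20 = 0 → A_y = 60 − 46.7651 × 0.75471 = 24.71 kN.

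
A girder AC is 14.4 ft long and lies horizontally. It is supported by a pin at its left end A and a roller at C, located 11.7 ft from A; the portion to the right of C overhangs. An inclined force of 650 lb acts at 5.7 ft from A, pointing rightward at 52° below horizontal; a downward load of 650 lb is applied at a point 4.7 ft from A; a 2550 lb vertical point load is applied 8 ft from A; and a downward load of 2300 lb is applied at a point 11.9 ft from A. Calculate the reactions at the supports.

A_x = -400.2 lb, A_y = 1419 lb, C_y = 4594 lb

ΣM about A: C_y·11.7 − 650·sin52°·5.7 − 650·4.7 − 2550·8 − 2300·11.9 = 0 → C_y = 53744.6/11.7 = 4593.56 ≈ 4594 lb.
ΣF_y = 0: A_y + 4593.56 − 650·sin52° − 650 − 2550 − 2300 = 0 → A_y = 1419 lb.
ΣF_x = 0: A_x + 650·cos52° = 0 → A_x = -400.2 lb.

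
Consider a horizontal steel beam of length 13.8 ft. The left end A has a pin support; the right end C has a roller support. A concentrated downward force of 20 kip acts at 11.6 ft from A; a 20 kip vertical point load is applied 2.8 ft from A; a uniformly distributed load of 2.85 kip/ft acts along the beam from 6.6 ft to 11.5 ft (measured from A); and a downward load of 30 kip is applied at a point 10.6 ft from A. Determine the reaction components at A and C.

Resultant of the distributed load: 2.85 × 4.9 = 13.965 kip at 9.05 ft from A.
ΣM about A: C_y·13.8 − 20·11.6 − 20·2.8 − (2.85·4.9)·9.05 − 30·10.6 = 0 → C_y = 732.38325/13.8 = 53.0712 ≈ 53.07 kip.
ΣF_y = 0: A_y + 53.0712 − 20 − 20 − 2.85·4.9 − 30 = 0 → A_y = 30.89 kip.
ΣF_x = 0: no horizontal applied forces, so A_x = 0.

A_x = 0, A_y = 30.89 kip, C_y = 53.07 kip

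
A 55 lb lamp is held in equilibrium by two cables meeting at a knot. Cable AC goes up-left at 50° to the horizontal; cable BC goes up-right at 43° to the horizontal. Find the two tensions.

T_AC = 40.28 lb, T_BC = 35.40 lb

ΣF_x = 0: −T_AC·cos50° + T_BC·cos43° = 0 → T_BC = 0.878901·T_AC.
ΣF_y = 0: T_AC·sin50° + T_BC·sin43° = 55.
Substitute: T_AC·(0.766044 + 0.878901·0.681998) = 55 → T_AC = 40.2797 ≈ 40.28 lb.
Then T_BC = 0.878901 × 40.2797 = 35.40 lb.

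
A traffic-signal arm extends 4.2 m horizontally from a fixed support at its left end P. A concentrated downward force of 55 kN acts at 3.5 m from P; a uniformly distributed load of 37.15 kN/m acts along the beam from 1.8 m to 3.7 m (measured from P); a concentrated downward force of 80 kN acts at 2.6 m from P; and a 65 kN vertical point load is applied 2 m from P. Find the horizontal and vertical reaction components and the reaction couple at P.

P_x = 0, P_y = 270.6 kN, M_P = 724.6 kN·m

Resultant of the distributed load: 37.15 × 1.9 = 70.585 kN at 2.75 m from P.
ΣF_x = 0: P_x = 0.
ΣF_y = 0: P_y − 55 − 37.15·1.9 − 80 − 65 = 0 → P_y = 270.6 kN.
ΣM about P: M_P − 55·3.5 − (37.15·1.9)·2.75 − 80·2.6 − 65·2 = 0 → M_P = 724.6 kN·m.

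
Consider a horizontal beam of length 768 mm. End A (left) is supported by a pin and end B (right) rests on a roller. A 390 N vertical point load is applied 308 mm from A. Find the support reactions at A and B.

A_x = 0, A_y = 233.6 N, B_y = 156.4 N

Taking moments about A: B_y·768 − 390·308 = 0 → B_y = 120120/768 = 156.406 ≈ 156.4 N.
ΣF_y = 0: A_y + 156.406 − 390 = 0 → A_y = 233.6 N.
ΣF_x = 0: no horizontal applied forces, so A_x = 0.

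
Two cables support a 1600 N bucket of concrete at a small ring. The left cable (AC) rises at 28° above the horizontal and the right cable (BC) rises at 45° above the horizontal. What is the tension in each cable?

ΣF_x = 0: −T_AC·cos28° + T_BC·cos45° = 0 → T_BC = 1.24868·T_AC.
ΣF_y = 0: T_AC·sin28° + T_BC·sin45° = 1600.
Substitute: T_AC·(0.469472 + 1.24868·0.707107) = 1600 → T_AC = 1183.06 ≈ 1183 N.
Then T_BC = 1.24868 × 1183.06 = 1477 N.

T_AC = 1183 N, T_BC = 1477 N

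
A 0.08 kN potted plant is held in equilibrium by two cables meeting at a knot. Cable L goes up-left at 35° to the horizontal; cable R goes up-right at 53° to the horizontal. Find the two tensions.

ΣF_x = 0: −T_L·cos35° + T_R·cos53° = 0 → T_R = 1.36114·T_L.
ΣF_y = 0: T_L·sin35° + T_R·sin53° = 0.08.
Substitute: T_L·(0.573576 + 1.36114·0.798636) = 0.08 → T_L = 0.0481744 ≈ 0.04817 kN.
Then T_R = 1.36114 × 0.0481744 = 0.06557 kN.

T_L = 0.04817 kN, T_R = 0.06557 kN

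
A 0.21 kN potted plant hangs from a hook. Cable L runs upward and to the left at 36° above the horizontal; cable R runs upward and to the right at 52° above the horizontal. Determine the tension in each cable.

ΣF_x = 0: −T_L·cos36° + T_R·cos52° = 0 → T_R = 1.31406·T_L.
ΣF_y = 0: T_L·sin36° + T_R·sin52° = 0.21.
Substitute: T_L·(0.587785 + 1.31406·0.788011) = 0.21 → T_L = 0.129368 ≈ 0.1294 kN.
Then T_R = 1.31406 × 0.129368 = 0.1700 kN.

T_L = 0.1294 kN, T_R = 0.1700 kN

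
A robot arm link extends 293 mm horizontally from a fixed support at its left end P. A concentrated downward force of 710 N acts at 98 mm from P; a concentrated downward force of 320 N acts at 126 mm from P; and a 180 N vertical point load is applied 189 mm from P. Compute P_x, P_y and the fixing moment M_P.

P_x = 0, P_y = 1210 N, M_P = 143900 N·mm

ΣF_x = 0: P_x = 0.
ΣF_y = 0: P_y − 710 − 320 − 180 = 0 → P_y = 1210 N.
ΣM about P: M_P − 710·98 − 320·126 − 180·189 = 0 → M_P = 143900 N·mm.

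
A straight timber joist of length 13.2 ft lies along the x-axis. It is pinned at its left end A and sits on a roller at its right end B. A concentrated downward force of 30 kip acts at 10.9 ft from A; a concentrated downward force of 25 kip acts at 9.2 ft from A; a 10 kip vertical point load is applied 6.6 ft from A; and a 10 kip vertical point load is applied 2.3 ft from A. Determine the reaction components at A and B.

Taking moments about A: B_y·13.2 − 30·10.9 − 25·9.2 − 10·6.6 − 10·2.3 = 0 → B_y = 646/13.2 = 48.9394 ≈ 48.94 kip.
ΣF_y = 0: A_y + 48.9394 − 30 − 25 − 10 − 10 = 0 → A_y = 26.06 kip.
ΣF_x = 0: no horizontal applied forces, so A_x = 0.

A_x = 0, A_y = 26.06 kip, B_y = 48.94 kip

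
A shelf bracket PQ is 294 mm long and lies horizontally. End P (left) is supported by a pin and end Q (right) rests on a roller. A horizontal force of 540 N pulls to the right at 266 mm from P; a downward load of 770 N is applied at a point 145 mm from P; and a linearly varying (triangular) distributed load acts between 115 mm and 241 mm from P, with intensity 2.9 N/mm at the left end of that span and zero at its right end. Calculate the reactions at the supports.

Resultant of the triangular load: ½ × 2.9 × 126 = 182.7 N, acting at 157 mm from P (one-third of the span from the peak).
ΣM about P: Q_y·294 − 770·145 − (½·2.9·126)·157 = 0 → Q_y = 140333.9/294 = 477.326 ≈ 477.3 N.
ΣF_y = 0: P_y + 477.326 − 770 − ½·2.9·126 = 0 → P_y = 475.4 N.
ΣF_x = 0: P_x + 540 = 0 → P_x = -540.0 N.

P_x = -540.0 N, P_y = 475.4 N, Q_y = 477.3 N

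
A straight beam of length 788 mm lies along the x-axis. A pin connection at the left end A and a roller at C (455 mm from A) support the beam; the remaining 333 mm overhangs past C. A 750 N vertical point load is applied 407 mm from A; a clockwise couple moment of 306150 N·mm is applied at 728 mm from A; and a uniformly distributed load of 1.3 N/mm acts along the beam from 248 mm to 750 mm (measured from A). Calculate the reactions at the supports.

A_x = 0, A_y = -656.8 N, C_y = 2059 N

Resultant of the distributed load: 1.3 × 502 = 652.6 N at 499 mm from A.
Moments about A: C_y·455 − 750·407 − 306150 − (1.3·502)·499 = 0 → C_y = 937047.4/455 = 2059.44 ≈ 2059 N.
ΣF_y = 0: A_y + 2059.44 − 750 − 1.3·502 = 0 → A_y = -656.8 N.
ΣF_x = 0: no horizontal applied forces, so A_x = 0.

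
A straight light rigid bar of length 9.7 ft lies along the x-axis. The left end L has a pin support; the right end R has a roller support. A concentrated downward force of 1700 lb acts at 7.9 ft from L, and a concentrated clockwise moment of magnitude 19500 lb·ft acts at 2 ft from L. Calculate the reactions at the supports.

L_x = 0, L_y = -1695 lb, R_y = 3395 lb

Taking moments about L: R_y·9.7 − 1700·7.9 − 19500 = 0 → R_y = 32930/9.7 = 3394.85 ≈ 3395 lb.
ΣF_y = 0: L_y + 3394.85 − 1700 = 0 → L_y = -1695 lb.
ΣF_x = 0: no horizontal applied forces, so L_x = 0.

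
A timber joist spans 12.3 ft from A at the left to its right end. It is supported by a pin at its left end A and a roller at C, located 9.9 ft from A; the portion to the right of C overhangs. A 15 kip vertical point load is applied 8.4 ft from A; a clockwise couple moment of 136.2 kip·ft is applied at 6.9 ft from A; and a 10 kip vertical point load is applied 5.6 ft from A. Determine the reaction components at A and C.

A_x = 0, A_y = -7.141 kip, C_y = 32.14 kip

ΣM about A: C_y·9.9 − 15·8.4 − 136.2 − 10·5.6 = 0 → C_y = 318.2/9.9 = 32.1414 ≈ 32.14 kip.
ΣF_y = 0: A_y + 32.1414 − 15 − 10 = 0 → A_y = -7.141 kip.
ΣF_x = 0: no horizontal applied forces, so A_x = 0.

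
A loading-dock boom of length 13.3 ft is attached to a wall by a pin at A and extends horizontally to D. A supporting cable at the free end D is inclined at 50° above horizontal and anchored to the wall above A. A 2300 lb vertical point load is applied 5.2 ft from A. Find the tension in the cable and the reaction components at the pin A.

ΣM about A: T·sin50°·13.3 − 2300·5.2 = 0 → T = 11960/(13.3·0.766044) = 1173.89 ≈ 1174 lb.
ΣF_x = 0: A_x − T·cos50° = 0 → A_x = 1173.89 × 0.642788 = 754.6 lb.
ΣF_y = 0: A_y + T·sin50° − 2300 = 0 → A_y = 2300 − 1173.89 × 0.766044 = 1401 lb.

T = 1174 lb, A_x = 754.6 lb, A_y = 1401 lb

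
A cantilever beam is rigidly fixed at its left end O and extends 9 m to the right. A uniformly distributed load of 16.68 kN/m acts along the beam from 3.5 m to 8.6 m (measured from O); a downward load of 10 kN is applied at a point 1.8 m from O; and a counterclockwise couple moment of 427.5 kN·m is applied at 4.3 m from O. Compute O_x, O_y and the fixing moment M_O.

Resultant of the distributed load: 16.68 × 5.1 = 85.068 kN at 6.05 m from O.
ΣF_x = 0: O_x = 0.
ΣF_y = 0: O_y − 16.68·5.1 − 10 = 0 → O_y = 95.07 kN.
ΣM about O: M_O − (16.68·5.1)·6.05 − 10·1.8 + 427.5 = 0 → M_O = 105.2 kN·m.

O_x = 0, O_y = 95.07 kN, M_O = 105.2 kN·m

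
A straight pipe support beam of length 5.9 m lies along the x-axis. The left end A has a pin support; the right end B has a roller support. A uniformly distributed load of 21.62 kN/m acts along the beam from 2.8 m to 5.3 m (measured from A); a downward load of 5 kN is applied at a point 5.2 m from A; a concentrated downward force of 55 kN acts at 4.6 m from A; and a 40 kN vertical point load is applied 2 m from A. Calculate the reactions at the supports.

A_x = 0, A_y = 56.10 kN, B_y = 97.95 kN

Resultant of the distributed load: 21.62 × 2.5 = 54.05 kN at 4.05 m from A.
Taking moments about A: B_y·5.9 − (21.62·2.5)·4.05 − 5·5.2 − 55·4.6 − 40·2 = 0 → B_y = 577.9025/5.9 = 97.9496 ≈ 97.95 kN.
ΣF_y = 0: A_y + 97.9496 − 21.62·2.5 − 5 − 55 − 40 = 0 → A_y = 56.10 kN.
ΣF_x = 0: no horizontal applied forces, so A_x = 0.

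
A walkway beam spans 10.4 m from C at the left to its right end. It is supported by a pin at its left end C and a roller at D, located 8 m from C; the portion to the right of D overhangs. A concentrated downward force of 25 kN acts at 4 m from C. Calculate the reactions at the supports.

C_x = 0, C_y = 12.50 kN, D_y = 12.50 kN

ΣM about C: D_y·8 − 25·4 = 0 → D_y = 100/8 = 12.50 kN.
ΣF_y = 0: C_y + 12.5 − 25 = 0 → C_y = 12.50 kN.
ΣF_x = 0: no horizontal applied forces, so C_x = 0.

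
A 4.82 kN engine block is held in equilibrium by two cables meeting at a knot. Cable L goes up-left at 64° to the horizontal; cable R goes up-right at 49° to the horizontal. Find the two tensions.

T_L = 3.435 kN, T_R = 2.295 kN

ΣF_x = 0: −T_L·cos64° + T_R·cos49° = 0 → T_R = 0.668189·T_L.
ΣF_y = 0: T_L·sin64° + T_R·sin49° = 4.82.
Substitute: T_L·(0.898794 + 0.668189·0.75471) = 4.82 → T_L = 3.43529 ≈ 3.435 kN.
Then T_R = 0.668189 × 3.43529 = 2.295 kN.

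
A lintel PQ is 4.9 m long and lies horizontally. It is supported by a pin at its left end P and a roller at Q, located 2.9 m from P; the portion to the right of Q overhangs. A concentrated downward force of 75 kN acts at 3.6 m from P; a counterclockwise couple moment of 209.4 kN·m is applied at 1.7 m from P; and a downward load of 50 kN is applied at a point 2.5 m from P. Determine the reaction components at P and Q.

ΣM about P: Q_y·2.9 − 75·3.6 + 209.4 − 50·2.5 = 0 → Q_y = 185.6/2.9 = 64.00 kN.
ΣF_y = 0: P_y + 64 − 75 − 50 = 0 → P_y = 61.00 kN.
ΣF_x = 0: no horizontal applied forces, so P_x = 0.

P_x = 0, P_y = 61.00 kN, Q_y = 64.00 kN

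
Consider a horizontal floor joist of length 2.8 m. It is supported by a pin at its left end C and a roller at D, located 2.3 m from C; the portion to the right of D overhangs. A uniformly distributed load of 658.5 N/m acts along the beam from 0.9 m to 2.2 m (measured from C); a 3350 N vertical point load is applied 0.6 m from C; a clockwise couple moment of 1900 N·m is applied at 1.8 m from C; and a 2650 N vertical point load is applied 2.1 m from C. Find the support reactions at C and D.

Resultant of the distributed load: 658.5 × 1.3 = 856.05 N at 1.55 m from C.
Moments about C: D_y·2.3 − (658.5·1.3)·1.55 − 3350·0.6 − 1900 − 2650·2.1 = 0 → D_y = 10801.8775/2.3 = 4696.47 ≈ 4696 N.
ΣF_y = 0: C_y + 4696.47 − 658.5·1.3 − 3350 − 2650 = 0 → C_y = 2160 N.
ΣF_x = 0: no horizontal applied forces, so C_x = 0.

C_x = 0, C_y = 2160 N, D_y = 4696 N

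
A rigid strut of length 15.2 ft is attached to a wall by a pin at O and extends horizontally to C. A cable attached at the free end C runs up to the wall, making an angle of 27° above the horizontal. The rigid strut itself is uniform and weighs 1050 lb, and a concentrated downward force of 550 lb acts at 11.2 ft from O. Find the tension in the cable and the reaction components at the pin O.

T = 2049 lb, O_x = 1826 lb, O_y = 669.7 lb

ΣM about O: T·sin27°·15.2 − 1050·7.6 − 550·11.2 = 0 → T = 14140/(15.2·0.45399) = 2049.08 ≈ 2049 lb.
ΣF_x = 0: O_x − T·cos27° = 0 → O_x = 2049.08 × 0.891007 = 1826 lb.
ΣF_y = 0: O_y + T·sin27° − 1050 − 550 = 0 → O_y = 1600 − 2049.08 × 0.45399 = 669.7 lb.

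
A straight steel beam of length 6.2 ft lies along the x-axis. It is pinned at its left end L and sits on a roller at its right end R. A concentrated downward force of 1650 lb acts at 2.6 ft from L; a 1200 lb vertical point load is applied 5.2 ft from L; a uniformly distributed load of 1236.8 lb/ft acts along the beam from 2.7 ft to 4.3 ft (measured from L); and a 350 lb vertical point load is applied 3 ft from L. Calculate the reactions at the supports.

L_x = 0, L_y = 2194 lb, R_y = 2985 lb

Resultant of the distributed load: 1236.8 × 1.6 = 1978.88 lb at 3.5 ft from L.
Taking moments about L: R_y·6.2 − 1650·2.6 − 1200·5.2 − (1236.8·1.6)·3.5 − 350·3 = 0 → R_y = 18506.08/6.2 = 2984.85 ≈ 2985 lb.
ΣF_y = 0: L_y + 2984.85 − 1650 − 1200 − 1236.8·1.6 − 350 = 0 → L_y = 2194 lb.
ΣF_x = 0: no horizontal applied forces, so L_x = 0.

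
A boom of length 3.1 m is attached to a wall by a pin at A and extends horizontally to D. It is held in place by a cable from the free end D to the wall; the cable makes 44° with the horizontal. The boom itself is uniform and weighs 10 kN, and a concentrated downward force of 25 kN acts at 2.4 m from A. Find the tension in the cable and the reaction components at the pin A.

T = 35.06 kN, A_x = 25.22 kN, A_y = 10.65 kN

ΣM about A: T·sin44°·3.1 − 10·1.55 − 25·2.4 = 0 → T = 75.5/(3.1·0.694658) = 35.0602 ≈ 35.06 kN.
ΣF_x = 0: A_x − T·cos44° = 0 → A_x = 35.0602 × 0.71934 = 25.22 kN.
ΣF_y = 0: A_y + T·sin44° − 10 − 25 = 0 → A_y = 35 − 35.0602 × 0.694658 = 10.65 kN.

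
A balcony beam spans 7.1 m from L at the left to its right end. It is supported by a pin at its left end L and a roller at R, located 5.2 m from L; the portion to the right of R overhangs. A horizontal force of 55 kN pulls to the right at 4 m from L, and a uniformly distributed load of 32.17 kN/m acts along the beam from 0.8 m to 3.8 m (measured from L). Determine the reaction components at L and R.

L_x = -55.00 kN, L_y = 53.82 kN, R_y = 42.69 kN

Resultant of the distributed load: 32.17 × 3 = 96.51 kN at 2.3 m from L.
Taking moments about L: R_y·5.2 − (32.17·3)·2.3 = 0 → R_y = 221.973/5.2 = 42.6871 ≈ 42.69 kN.
ΣF_y = 0: L_y + 42.6871 − 32.17·3 = 0 → L_y = 53.82 kN.
ΣF_x = 0: L_x + 55 = 0 → L_x = -55.00 kN.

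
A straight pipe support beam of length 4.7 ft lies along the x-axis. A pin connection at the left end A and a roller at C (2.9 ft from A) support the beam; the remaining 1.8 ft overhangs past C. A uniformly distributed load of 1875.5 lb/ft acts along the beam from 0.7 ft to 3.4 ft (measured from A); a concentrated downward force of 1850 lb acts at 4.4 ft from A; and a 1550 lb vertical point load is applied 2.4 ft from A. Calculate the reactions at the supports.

Resultant of the distributed load: 1875.5 × 2.7 = 5063.85 lb at 2.05 ft from A.
Taking moments about A: C_y·2.9 − (1875.5·2.7)·2.05 − 1850·4.4 − 1550·2.4 = 0 → C_y = 22240.8925/2.9 = 7669.27 ≈ 7669 lb.
ΣF_y = 0: A_y + 7669.27 − 1875.5·2.7 − 1850 − 1550 = 0 → A_y = 794.6 lb.
ΣF_x = 0: no horizontal applied forces, so A_x = 0.

A_x = 0, A_y = 794.6 lb, C_y = 7669 lb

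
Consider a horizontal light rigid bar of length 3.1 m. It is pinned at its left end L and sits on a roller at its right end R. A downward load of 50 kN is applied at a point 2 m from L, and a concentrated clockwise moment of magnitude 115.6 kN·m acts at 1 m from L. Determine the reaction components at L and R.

L_x = 0, L_y = -19.55 kN, R_y = 69.55 kN

Taking moments about L: R_y·3.1 − 50·2 − 115.6 = 0 → R_y = 215.6/3.1 = 69.5484 ≈ 69.55 kN.
ΣF_y = 0: L_y + 69.5484 − 50 = 0 → L_y = -19.55 kN.
ΣF_x = 0: no horizontal applied forces, so L_x = 0.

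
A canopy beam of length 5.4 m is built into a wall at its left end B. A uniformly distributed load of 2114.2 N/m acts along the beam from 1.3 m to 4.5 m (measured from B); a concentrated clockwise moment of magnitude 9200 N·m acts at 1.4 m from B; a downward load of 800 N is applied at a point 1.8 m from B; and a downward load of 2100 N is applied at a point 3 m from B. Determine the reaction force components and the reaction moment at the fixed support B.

B_x = 0, B_y = 9665 N, M_B = 36560 N·m

Resultant of the distributed load: 2114.2 × 3.2 = 6765.44 N at 2.9 m from B.
ΣF_x = 0: B_x = 0.
ΣF_y = 0: B_y − 2114.2·3.2 − 800 − 2100 = 0 → B_y = 9665 N.
ΣM about B: M_B − (2114.2·3.2)·2.9 − 9200 − 800·1.8 − 2100·3 = 0 → M_B = 36560 N·m.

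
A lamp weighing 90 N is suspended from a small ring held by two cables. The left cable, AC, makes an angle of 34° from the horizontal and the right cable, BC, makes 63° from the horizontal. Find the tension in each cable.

ΣF_x = 0: −T_AC·cos34° + T_BC·cos63° = 0 → T_BC = 1.82611·T_AC.
ΣF_y = 0: T_AC·sin34° + T_BC·sin63° = 90.
Substitute: T_AC·(0.559193 + 1.82611·0.891007) = 90 → T_AC = 41.166 ≈ 41.17 N.
Then T_BC = 1.82611 × 41.166 = 75.17 N.

T_AC = 41.17 N, T_BC = 75.17 N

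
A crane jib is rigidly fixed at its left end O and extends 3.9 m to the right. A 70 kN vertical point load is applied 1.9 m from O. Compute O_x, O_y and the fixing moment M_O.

ΣF_x = 0: O_x = 0.
ΣF_y = 0: O_y − 70 = 0 → O_y = 70.00 kN.
ΣM about O: M_O − 70·1.9 = 0 → M_O = 133.0 kN·m.

O_x = 0, O_y = 70.00 kN, M_O = 133.0 kN·m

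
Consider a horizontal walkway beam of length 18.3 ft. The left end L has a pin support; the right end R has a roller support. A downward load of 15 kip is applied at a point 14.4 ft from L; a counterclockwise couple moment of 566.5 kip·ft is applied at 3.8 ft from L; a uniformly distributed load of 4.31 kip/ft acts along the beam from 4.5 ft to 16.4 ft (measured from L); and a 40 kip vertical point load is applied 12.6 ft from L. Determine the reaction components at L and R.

Resultant of the distributed load: 4.31 × 11.9 = 51.289 kip at 10.45 ft from L.
Moments about L: R_y·18.3 − 15·14.4 + 566.5 − (4.31·11.9)·10.45 − 40·12.6 = 0 → R_y = 689.47005/18.3 = 37.676 ≈ 37.68 kip.
ΣF_y = 0: L_y + 37.676 − 15 − 4.31·11.9 − 40 = 0 → L_y = 68.61 kip.
ΣF_x = 0: no horizontal applied forces, so L_x = 0.

L_x = 0, L_y = 68.61 kip, R_y = 37.68 kip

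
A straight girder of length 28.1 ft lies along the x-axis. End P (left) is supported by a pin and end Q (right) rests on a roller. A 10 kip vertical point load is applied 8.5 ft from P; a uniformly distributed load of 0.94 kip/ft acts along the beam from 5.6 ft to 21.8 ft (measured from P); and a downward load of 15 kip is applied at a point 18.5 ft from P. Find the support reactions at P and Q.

Resultant of the distributed load: 0.94 × 16.2 = 15.228 kip at 13.7 ft from P.
ΣM about P: Q_y·28.1 − 10·8.5 − (0.94·16.2)·13.7 − 15·18.5 = 0 → Q_y = 571.1236/28.1 = 20.3247 ≈ 20.32 kip.
ΣF_y = 0: P_y + 20.3247 − 10 − 0.94·16.2 − 15 = 0 → P_y = 19.90 kip.
ΣF_x = 0: no horizontal applied forces, so P_x = 0.

P_x = 0, P_y = 19.90 kip, Q_y = 20.32 kip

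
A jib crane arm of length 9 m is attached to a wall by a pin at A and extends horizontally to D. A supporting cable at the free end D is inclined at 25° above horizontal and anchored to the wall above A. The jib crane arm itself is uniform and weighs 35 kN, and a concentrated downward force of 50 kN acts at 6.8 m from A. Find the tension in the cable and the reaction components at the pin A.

ΣM about A: T·sin25°·9 − 35·4.5 − 50·6.8 = 0 → T = 497.5/(9·0.422618) = 130.798 ≈ 130.8 kN.
ΣF_x = 0: A_x − T·cos25° = 0 → A_x = 130.798 × 0.906308 = 118.5 kN.
ΣF_y = 0: A_y + T·sin25° − 35 − 50 = 0 → A_y = 85 − 130.798 × 0.422618 = 29.72 kN.

T = 130.8 kN, A_x = 118.5 kN, A_y = 29.72 kN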